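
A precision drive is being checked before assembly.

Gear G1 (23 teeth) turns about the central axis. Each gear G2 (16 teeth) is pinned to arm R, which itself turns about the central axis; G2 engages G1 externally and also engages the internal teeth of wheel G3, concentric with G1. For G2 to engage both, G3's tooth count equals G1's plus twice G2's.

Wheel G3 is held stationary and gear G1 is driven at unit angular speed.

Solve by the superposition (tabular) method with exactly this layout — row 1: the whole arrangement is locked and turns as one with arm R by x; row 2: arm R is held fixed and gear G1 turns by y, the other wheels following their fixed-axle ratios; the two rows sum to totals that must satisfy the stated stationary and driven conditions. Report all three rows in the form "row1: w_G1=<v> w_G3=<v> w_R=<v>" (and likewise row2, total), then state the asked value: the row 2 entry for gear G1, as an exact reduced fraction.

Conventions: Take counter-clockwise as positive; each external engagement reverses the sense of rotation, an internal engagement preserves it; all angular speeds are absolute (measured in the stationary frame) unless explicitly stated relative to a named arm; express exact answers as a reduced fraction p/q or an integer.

row1: w_G1=23/78 w_G3=23/78 w_R=23/78
row2: w_G1=55/78 w_G3=-23/78 w_R=0
total: w_G1=1 w_G3=0 w_R=23/78
asked value: 55/78

topology: planetary set — G1 23T / G2 16T / G3 55T, arm = carrier (Willis)
superposition row 1 [locked train]: every member turns x
row 2 — arm fixed, fixed-axis ratios: sun y, ring −(23/55)·y, arm 0
boundary: total ω_ring = x − (23/55)·y = 0 and total ω_sun = x + y = 1  ⇒  y = 55/78, x = 23/78
row 2 ring = −(23/55)·55/78 = -23/78
totals (row 1 + row 2): sun 23/78 + 55/78 = 1, ring 23/78 + (-23/78) = 0, arm 23/78 + 0 = 23/78
asked cell (row2, sun) = 55/78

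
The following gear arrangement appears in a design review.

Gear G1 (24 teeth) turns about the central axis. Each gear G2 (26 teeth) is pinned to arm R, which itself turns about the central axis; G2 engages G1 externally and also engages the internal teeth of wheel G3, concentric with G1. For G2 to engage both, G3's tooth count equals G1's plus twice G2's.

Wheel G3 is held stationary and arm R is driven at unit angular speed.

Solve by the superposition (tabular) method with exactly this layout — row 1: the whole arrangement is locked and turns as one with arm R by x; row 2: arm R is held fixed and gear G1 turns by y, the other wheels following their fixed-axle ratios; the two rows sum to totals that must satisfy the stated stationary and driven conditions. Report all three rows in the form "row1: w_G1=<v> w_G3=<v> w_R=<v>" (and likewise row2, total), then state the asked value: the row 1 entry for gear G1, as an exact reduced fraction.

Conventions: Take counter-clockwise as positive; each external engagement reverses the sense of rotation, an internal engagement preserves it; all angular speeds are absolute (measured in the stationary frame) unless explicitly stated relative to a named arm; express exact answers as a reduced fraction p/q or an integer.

topology: planetary set — G1 24T / G2 26T / G3 76T, arm = carrier (Willis)
row 1 — lock + rotate with arm: ω_sun = ω_ring = ω_arm = x
superposition row 2 [arm held]: sun y, ring −(24/76)·y, arm 0
boundary: total ω_ring = x − (24/76)·y = 0 and total ω_arm = x = 1  ⇒  y = 19/6, x = 1
row 2 ring = −(24/76)·19/6 = -1
totals (row 1 + row 2): sun 1 + 19/6 = 25/6, ring 1 + (-1) = 0, arm 1 + 0 = 1
asked cell (row1, sun) = 1

row1: w_G1=1 w_G3=1 w_R=1
row2: w_G1=19/6 w_G3=-1 w_R=0
total: w_G1=25/6 w_G3=0 w_R=1
asked value: 1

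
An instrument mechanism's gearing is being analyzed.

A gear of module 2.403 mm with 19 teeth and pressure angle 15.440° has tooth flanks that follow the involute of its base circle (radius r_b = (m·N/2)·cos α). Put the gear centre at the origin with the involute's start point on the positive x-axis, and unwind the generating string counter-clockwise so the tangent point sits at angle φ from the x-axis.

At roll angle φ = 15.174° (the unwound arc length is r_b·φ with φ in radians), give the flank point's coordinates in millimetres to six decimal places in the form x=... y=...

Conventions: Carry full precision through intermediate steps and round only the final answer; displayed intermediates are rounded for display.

x=22.762818 y=0.135293

recognized (one wheel, involute flank): single-mesh tooth geometry, m = 2.403, N = 19
pitch radius r_p = m·N/2 = 2.403·19/2 = 22.828500
base radius r_b = r_p·cos α = 22.828500·cos 15.440° = 22.004614
roll angle φ = 15.174° = 0.26483626 rad
x = r_b·(cos φ + φ·sin φ) = 22.762818
y = r_b·(sin φ − φ·cos φ) = 0.135293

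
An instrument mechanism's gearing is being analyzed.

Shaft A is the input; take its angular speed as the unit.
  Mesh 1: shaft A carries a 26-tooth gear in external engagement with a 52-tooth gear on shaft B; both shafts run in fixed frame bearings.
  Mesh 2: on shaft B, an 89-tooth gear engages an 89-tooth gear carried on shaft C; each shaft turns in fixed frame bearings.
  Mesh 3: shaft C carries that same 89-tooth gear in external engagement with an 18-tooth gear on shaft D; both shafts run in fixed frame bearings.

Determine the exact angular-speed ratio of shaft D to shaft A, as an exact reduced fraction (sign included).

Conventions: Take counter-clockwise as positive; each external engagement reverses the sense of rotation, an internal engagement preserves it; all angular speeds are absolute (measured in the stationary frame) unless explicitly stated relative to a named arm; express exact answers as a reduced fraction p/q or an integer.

class = fixed-axis compound train [3 meshes; 3 ratios multiply, 3 sense flips]
mesh 1 [26T→52T]: running ratio 1/2, sense −
mesh 2 [89T→89T]: running ratio 1/2, sense +
mesh 3 [89T→18T]: running ratio 89/36, sense −
ω_out/ω_in = -89/36

-89/36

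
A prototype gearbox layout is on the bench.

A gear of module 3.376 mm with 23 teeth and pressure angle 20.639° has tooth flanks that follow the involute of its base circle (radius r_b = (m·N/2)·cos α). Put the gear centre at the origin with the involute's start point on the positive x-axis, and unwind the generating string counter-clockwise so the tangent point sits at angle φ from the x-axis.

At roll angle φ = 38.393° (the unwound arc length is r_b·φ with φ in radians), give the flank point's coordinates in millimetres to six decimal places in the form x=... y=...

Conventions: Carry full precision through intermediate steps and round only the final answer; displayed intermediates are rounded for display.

class = single-mesh tooth geometry [base-circle involute, m = 3.376, 23T]
pitch radius r_p = m·N/2 = 3.376·23/2 = 38.824000
base radius r_b = r_p·cos α = 38.824000·cos 20.639° = 36.332269
roll angle φ = 38.393° = 0.67008426 rad
x = r_b·(cos φ + φ·sin φ) = 43.596053
y = r_b·(sin φ − φ·cos φ) = 3.482831

x=43.596053 y=3.482831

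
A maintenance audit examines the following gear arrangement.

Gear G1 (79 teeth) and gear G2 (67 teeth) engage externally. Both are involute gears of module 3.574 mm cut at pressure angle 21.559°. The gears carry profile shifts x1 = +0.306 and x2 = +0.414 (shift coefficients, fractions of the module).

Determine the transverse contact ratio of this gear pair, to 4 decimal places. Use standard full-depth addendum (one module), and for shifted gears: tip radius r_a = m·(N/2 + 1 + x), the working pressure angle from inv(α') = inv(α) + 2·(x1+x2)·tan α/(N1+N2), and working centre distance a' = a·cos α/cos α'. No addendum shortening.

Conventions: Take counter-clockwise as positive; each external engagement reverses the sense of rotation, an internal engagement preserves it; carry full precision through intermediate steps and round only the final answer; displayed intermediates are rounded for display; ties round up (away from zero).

1.6592

single-mesh involute tooth geometry (79T engaging 67T at module 3.574)
base radii: r_b1 = 131.296491, r_b2 = 111.352720
tip radii: r_a1 = 145.840644, r_a2 = 124.782636
inv(α') = inv(21.559°) + 2·(+0.306+0.414)·tan α/(79+67) = 0.02272183  ⇒  α' = 22.89540°
a' = a·cos α / cos α' = 260.9020·cos 21.559°/cos 22.89540° = 263.400820
action lengths: √(r_a1²−r_b1²) = 63.487991, √(r_a2²−r_b2²) = 56.314101
base pitch p_b = π·m·cos α = 10.442534
CR = (63.487991 + 56.314101 − 263.400820·sin 22.89540°)/10.442534 = 1.659174
contact ratio ≈ 1.6592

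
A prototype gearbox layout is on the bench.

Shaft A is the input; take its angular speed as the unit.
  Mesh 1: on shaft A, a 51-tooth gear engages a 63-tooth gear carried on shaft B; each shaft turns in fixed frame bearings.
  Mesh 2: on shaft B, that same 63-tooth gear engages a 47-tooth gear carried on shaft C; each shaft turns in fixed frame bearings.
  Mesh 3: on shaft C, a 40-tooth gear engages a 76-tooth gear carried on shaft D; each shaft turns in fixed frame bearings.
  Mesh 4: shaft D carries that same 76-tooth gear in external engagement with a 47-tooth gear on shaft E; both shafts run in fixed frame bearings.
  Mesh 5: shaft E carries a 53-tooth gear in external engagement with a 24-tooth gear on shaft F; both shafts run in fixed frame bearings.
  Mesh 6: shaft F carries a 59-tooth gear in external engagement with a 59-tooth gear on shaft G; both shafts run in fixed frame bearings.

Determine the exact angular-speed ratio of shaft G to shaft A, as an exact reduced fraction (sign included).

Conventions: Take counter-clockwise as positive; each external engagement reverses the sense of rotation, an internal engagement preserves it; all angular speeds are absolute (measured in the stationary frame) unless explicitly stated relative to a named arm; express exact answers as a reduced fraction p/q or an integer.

4505/2209

class = fixed-axis compound train [6 meshes; 6 ratios multiply, 6 sense flips]
mesh 1 [51T→63T]: running ratio 17/21, sense −
mesh 2 [63T→47T]: running ratio 51/47, sense +
mesh 3 [40T→76T]: running ratio 510/893, sense −
mesh 4 [76T→47T]: running ratio 2040/2209, sense +
mesh 5 [53T→24T]: running ratio 4505/2209, sense −
mesh 6 [59T→59T]: running ratio 4505/2209, sense +
ω_out/ω_in = 4505/2209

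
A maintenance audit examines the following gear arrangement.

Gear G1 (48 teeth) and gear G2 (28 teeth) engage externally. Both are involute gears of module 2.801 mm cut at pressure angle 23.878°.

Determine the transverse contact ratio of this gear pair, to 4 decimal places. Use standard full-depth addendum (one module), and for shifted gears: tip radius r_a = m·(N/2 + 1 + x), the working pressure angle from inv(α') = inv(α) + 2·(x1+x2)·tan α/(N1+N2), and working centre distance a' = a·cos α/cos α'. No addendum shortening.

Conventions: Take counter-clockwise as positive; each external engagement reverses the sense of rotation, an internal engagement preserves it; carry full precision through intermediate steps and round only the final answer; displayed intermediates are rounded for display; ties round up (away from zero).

1.5351

recognized (one external pair, fixed centres): single-mesh tooth geometry, m = 2.801, N1 = 48, N2 = 28
base radii: r_b1 = 61.470261, r_b2 = 35.857652
tip radii: r_a1 = 70.025000, r_a2 = 42.015000
no profile shift: α' = α, a' = a
action lengths: √(r_a1²−r_b1²) = 33.539643, √(r_a2²−r_b2²) = 21.897237
base pitch p_b = π·m·cos α = 8.046438
CR = (33.539643 + 21.897237 − 106.438000·sin 23.87800°)/8.046438 = 1.535063
contact ratio ≈ 1.5351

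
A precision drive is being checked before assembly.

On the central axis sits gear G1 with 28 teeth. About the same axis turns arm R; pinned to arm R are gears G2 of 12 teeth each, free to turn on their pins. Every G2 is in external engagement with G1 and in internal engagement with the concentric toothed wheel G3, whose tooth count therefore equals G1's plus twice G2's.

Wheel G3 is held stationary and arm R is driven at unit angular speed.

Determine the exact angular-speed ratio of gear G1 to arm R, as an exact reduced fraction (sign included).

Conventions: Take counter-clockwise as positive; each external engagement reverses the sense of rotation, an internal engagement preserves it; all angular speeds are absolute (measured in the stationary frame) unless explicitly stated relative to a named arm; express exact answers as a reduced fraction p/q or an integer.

20/7

class = planetary set [G3 = 28+2·12 = 52; Willis about the carrier]
ring teeth: 28 + 2·12 = 52
28(ω_sun−ω_arm) = −52(ω_ring−ω_arm),  ω_ring = 0, ω_arm = 1
ω_sun = 1 − (52/28)(0−1) = 20/7
ω_out/ω_in = 20/7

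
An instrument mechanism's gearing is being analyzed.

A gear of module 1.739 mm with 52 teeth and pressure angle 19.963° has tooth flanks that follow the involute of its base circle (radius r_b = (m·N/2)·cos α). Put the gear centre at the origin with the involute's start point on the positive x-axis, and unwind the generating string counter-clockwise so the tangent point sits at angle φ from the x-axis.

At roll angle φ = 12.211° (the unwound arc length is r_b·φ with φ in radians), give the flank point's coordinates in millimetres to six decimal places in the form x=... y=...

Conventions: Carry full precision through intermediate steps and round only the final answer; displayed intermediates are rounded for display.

x=43.451443 y=0.136506

class = single-mesh tooth geometry [base-circle involute, m = 1.739, 52T]
pitch radius r_p = m·N/2 = 1.739·52/2 = 45.214000
base radius r_b = r_p·cos α = 45.214000·cos 19.963° = 42.497240
roll angle φ = 12.211° = 0.21312215 rad
x = r_b·(cos φ + φ·sin φ) = 43.451443
y = r_b·(sin φ − φ·cos φ) = 0.136506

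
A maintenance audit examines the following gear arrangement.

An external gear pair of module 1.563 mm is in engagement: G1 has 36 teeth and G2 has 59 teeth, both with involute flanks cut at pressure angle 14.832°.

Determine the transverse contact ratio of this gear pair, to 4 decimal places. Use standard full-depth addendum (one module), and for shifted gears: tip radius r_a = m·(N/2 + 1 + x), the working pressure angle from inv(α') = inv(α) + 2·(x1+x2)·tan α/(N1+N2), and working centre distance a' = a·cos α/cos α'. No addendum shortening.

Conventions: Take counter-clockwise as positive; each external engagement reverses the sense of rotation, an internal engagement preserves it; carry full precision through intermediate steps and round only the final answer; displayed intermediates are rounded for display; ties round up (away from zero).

2.0710

single-mesh involute tooth geometry (36T engaging 59T at module 1.563)
base radii: r_b1 = 27.196591, r_b2 = 44.572191
tip radii: r_a1 = 29.697000, r_a2 = 47.671500
no profile shift: α' = α, a' = a
action lengths: √(r_a1²−r_b1²) = 11.927164, √(r_a2²−r_b2²) = 16.908332
base pitch p_b = π·m·cos α = 4.746701
CR = (11.927164 + 16.908332 − 74.242500·sin 14.83200°)/4.746701 = 2.071013
contact ratio ≈ 2.0710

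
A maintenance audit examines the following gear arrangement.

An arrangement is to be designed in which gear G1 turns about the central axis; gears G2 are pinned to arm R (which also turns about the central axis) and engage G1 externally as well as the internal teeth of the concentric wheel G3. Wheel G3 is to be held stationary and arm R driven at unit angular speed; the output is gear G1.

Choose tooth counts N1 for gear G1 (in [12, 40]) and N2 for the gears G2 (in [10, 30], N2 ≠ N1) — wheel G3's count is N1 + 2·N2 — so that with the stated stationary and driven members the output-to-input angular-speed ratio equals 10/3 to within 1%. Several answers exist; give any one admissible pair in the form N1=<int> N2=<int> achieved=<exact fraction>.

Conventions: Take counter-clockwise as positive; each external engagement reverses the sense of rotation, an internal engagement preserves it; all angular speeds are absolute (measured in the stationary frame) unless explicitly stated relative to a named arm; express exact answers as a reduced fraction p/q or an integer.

planetary set to be sized for 10/3 (Willis relation)
Willis with ω_ring = 0: ω_sun/ω_arm = (N1+N3)/N1; set equal to 10/3  ⇒  N3/N1 = 10/3 − 1 = 7/3
N3 = N1 + 2·N2  ⇒  N2/N1 = (N3/N1 − 1)/2 = (7/3 − 1)/2 = 2/3
smallest multiple with N1 ≥ 12 and N2 ≥ 10: k = 5  ⇒  N1 = 5·3 = 15, N2 = 5·2 = 10 (N1 ≤ 40, N2 ≤ 30, N2 ≠ N1 ✓), N3 = 15 + 2·10 = 35
check: (N1+N3)/N1 with N1 = 15, N3 = 35 gives 10/3; |achieved − target| = 0 ≤ 1/30 ✓

N1=15 N2=10 achieved=10/3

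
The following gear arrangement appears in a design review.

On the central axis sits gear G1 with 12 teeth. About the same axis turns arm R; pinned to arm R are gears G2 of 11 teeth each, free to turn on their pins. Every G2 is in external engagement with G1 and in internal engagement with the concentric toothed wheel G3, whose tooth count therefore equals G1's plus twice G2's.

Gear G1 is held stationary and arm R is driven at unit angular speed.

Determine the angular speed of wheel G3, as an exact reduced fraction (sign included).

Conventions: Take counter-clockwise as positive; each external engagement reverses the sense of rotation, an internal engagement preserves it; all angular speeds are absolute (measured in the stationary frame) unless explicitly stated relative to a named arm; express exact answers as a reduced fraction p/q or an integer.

23/17

planetary set (12T centre, 11T on arm, 34T internal) — Willis relation
ring teeth: 12 + 2·11 = 34
12(ω_sun−ω_arm) = −34(ω_ring−ω_arm),  ω_sun = 0, ω_arm = 1
ω_ring = 1 − (12/34)(0−1) = 23/17
exact speed ratio = 23/17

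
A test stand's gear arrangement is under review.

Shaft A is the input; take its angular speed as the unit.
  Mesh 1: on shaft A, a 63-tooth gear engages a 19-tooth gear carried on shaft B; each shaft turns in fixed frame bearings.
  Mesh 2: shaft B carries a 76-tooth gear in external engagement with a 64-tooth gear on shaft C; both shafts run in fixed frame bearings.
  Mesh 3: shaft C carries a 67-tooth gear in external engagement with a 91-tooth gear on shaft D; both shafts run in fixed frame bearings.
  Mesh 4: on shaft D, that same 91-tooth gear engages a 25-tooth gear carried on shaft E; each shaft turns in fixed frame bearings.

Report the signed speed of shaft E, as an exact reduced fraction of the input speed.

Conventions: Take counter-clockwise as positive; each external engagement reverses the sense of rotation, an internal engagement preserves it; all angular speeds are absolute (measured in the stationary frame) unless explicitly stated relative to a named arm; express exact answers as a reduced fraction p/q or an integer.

4221/400

4-mesh fixed-axis compound train (all bearings frame-fixed)
mesh 1 [63T→19T]: |ω|/ω_in = 1×63/19 = 63/19, sense flips to −
mesh 2 [76T→64T]: |ω|/ω_in = (63/19)×76/64 = 63/16, sense flips to +
mesh 3 [67T→91T]: |ω|/ω_in = (63/16)×67/91 = 603/208, sense flips to −
mesh 4 [91T→25T]: |ω|/ω_in = (603/208)×91/25 = 4221/400, sense flips to +
signed output speed (× input speed) = 4221/400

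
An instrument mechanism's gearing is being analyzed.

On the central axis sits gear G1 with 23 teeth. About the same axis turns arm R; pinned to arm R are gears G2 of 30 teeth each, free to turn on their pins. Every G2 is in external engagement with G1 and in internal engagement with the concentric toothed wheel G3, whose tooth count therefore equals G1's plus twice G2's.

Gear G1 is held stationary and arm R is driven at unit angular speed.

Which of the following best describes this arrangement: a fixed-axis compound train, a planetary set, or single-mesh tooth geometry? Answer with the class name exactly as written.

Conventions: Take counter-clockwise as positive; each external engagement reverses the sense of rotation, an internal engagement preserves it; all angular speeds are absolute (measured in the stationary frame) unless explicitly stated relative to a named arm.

planetary set (23T centre, 30T on arm, 83T internal) — Willis relation
classification: planetary set

planetary set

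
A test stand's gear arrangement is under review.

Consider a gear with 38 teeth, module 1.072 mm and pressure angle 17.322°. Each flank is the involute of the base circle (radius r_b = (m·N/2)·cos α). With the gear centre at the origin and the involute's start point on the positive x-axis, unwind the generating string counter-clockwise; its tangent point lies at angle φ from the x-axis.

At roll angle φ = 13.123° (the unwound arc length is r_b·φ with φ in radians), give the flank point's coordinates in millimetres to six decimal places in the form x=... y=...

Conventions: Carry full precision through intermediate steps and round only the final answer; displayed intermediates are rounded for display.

x=19.947585 y=0.077468

class = single-mesh tooth geometry [base-circle involute, m = 1.072, 38T]
pitch radius r_p = m·N/2 = 1.072·38/2 = 20.368000
base radius r_b = r_p·cos α = 20.368000·cos 17.322° = 19.444241
roll angle φ = 13.123° = 0.22903956 rad
x = r_b·(cos φ + φ·sin φ) = 19.947585
y = r_b·(sin φ − φ·cos φ) = 0.077468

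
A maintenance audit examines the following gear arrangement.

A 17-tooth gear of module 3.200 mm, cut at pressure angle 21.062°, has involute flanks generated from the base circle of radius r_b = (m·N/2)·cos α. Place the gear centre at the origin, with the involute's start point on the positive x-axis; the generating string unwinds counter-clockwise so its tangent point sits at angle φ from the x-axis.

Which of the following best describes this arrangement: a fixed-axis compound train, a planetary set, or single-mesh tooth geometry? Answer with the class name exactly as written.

topology: single-mesh involute geometry — m = 3.200, N = 17
classification: single-mesh tooth geometry

single-mesh tooth geometry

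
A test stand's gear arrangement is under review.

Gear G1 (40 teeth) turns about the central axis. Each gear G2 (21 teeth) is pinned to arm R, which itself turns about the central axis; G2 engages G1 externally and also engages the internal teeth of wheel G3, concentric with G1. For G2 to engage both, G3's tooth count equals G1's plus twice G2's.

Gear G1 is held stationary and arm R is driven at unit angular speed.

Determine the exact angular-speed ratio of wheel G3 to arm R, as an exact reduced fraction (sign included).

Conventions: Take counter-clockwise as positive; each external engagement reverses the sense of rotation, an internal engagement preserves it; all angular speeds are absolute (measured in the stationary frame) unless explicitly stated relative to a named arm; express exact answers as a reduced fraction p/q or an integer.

planetary set (40T centre, 21T on arm, 82T internal) — Willis relation
ring teeth: 40 + 2·21 = 82
40(ω_sun−ω_arm) = −82(ω_ring−ω_arm),  ω_sun = 0, ω_arm = 1
ω_ring = 1 − (40/82)(0−1) = 61/41
ω_out/ω_in = 61/41

61/41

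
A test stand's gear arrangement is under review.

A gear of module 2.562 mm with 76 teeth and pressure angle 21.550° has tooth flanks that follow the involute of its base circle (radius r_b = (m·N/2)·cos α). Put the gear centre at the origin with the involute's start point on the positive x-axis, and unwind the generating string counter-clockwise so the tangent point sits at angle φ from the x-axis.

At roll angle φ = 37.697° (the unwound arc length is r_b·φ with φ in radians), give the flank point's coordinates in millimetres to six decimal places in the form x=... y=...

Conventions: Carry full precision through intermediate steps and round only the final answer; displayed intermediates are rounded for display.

x=108.078833 y=8.230094

topology: single-mesh involute geometry — m = 2.562, N = 76
pitch radius r_p = m·N/2 = 2.562·76/2 = 97.356000
base radius r_b = r_p·cos α = 97.356000·cos 21.550° = 90.550561
roll angle φ = 37.697° = 0.65793677 rad
x = r_b·(cos φ + φ·sin φ) = 108.078833
y = r_b·(sin φ − φ·cos φ) = 8.230094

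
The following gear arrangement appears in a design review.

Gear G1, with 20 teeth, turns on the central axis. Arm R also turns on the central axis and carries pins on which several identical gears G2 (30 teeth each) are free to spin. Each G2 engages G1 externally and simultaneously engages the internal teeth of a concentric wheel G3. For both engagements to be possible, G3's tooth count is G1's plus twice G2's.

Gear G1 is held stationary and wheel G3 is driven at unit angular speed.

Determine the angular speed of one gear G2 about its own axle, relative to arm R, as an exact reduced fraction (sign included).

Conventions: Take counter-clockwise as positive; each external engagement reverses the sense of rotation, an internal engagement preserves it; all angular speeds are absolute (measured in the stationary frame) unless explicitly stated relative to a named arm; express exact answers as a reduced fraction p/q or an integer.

8/15

topology: planetary set — G1 20T / G2 30T / G3 80T, arm = carrier (Willis)
ring teeth: 20 + 2·30 = 80
20(ω_sun−ω_arm) = −80(ω_ring−ω_arm),  ω_sun = 0, ω_ring = 1
20(0−ω_arm) = −80(1−ω_arm)  ⇒  100·ω_arm = 80  ⇒  ω_arm = 4/5
sun–planet mesh: 20·(0−4/5) = −30·(ω_p−ω_arm)  ⇒  ω_p−ω_arm = 8/15
exact speed ratio = 8/15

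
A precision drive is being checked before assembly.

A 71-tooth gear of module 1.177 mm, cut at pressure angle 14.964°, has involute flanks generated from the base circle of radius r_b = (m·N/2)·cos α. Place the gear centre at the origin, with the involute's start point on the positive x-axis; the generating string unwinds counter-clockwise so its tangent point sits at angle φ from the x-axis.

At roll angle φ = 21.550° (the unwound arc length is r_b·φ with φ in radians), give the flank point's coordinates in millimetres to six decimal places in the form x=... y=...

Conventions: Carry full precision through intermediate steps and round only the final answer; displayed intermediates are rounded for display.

single-mesh involute tooth geometry (71T wheel at module 1.177)
pitch radius r_p = m·N/2 = 1.177·71/2 = 41.783500
base radius r_b = r_p·cos α = 41.783500·cos 14.964° = 40.366549
roll angle φ = 21.550° = 0.37611845 rad
x = r_b·(cos φ + φ·sin φ) = 43.121589
y = r_b·(sin φ − φ·cos φ) = 0.705859

x=43.121589 y=0.705859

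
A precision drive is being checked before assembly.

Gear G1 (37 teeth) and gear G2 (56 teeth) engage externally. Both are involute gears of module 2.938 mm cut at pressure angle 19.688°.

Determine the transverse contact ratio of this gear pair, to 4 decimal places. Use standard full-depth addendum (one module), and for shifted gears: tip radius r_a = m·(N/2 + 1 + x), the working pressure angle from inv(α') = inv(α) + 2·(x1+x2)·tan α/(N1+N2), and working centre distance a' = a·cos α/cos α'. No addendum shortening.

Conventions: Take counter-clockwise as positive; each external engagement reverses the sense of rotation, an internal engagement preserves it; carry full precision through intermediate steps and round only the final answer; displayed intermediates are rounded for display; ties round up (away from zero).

1.7522

single-mesh involute tooth geometry (37T engaging 56T at module 2.938)
base radii: r_b1 = 51.175585, r_b2 = 77.454939
tip radii: r_a1 = 57.291000, r_a2 = 85.202000
no profile shift: α' = α, a' = a
action lengths: √(r_a1²−r_b1²) = 25.754965, √(r_a2²−r_b2²) = 35.498073
base pitch p_b = π·m·cos α = 8.690424
CR = (25.754965 + 35.498073 − 136.617000·sin 19.68800°)/8.690424 = 1.752162
contact ratio ≈ 1.7522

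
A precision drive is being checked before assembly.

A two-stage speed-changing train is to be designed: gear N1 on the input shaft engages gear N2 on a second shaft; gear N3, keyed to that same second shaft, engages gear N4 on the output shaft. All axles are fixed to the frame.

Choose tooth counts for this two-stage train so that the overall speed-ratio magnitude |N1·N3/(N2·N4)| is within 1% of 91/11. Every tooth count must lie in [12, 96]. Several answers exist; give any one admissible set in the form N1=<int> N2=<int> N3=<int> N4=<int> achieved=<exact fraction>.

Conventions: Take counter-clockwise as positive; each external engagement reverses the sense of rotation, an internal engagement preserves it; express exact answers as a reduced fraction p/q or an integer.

design class (target 91/11): fixed-axis compound train
target = 91/11 in lowest terms: an exact hit needs N1·N3 = k·91 and N2·N4 = k·11 for one integer k, every count in [12, 96]; additionally prefer no 1:1 stage (N1 ≠ N2, N3 ≠ N4)
k = 1…23: no 1:1-free in-range split of k·91 and k·11 into factor pairs; take k = 24
k = 24: N1·N3 = 2184 = 24·91, N2·N4 = 264 = 12·22
achieved = 24·91/(12·22) = 91/11; |achieved − target| = 0 ≤ 91/1100 ✓

N1=24 N2=12 N3=91 N4=22 achieved=91/11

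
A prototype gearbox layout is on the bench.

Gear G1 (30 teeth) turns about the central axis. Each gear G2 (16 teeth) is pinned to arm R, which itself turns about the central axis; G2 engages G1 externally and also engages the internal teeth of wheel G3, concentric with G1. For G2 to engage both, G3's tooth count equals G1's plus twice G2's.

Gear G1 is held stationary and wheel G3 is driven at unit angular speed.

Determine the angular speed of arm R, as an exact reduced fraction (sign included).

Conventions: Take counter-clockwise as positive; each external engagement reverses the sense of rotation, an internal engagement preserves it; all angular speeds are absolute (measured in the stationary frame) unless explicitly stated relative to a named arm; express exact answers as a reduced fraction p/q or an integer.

planetary set (30T centre, 16T on arm, 62T internal) — Willis relation
ring teeth: 30 + 2·16 = 62
30(ω_sun−ω_arm) = −62(ω_ring−ω_arm),  ω_sun = 0, ω_ring = 1
30(0−ω_arm) = −62(1−ω_arm)  ⇒  92·ω_arm = 62  ⇒  ω_arm = 31/46
exact speed ratio = 31/46

31/46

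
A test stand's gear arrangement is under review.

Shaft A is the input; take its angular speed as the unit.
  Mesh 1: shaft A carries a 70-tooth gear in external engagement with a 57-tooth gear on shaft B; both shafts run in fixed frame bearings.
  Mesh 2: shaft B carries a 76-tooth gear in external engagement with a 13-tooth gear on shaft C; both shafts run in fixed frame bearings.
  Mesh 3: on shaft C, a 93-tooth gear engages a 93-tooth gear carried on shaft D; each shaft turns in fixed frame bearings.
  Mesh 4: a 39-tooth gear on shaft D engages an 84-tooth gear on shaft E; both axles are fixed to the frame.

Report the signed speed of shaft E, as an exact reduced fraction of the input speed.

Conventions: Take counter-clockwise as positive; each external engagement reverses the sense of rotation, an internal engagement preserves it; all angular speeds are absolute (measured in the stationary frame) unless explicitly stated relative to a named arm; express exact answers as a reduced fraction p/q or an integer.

4-mesh fixed-axis compound train (all bearings frame-fixed)
mesh 1 [70T→57T]: |ω|/ω_in = 1×70/57 = 70/57, sense flips to −
mesh 2 [76T→13T]: |ω|/ω_in = (70/57)×76/13 = 280/39, sense flips to +
mesh 3 [93T→93T]: |ω|/ω_in = (280/39)×93/93 = 280/39, sense flips to −
mesh 4 [39T→84T]: |ω|/ω_in = (280/39)×39/84 = 10/3, sense flips to +
signed output speed (× input speed) = 10/3

10/3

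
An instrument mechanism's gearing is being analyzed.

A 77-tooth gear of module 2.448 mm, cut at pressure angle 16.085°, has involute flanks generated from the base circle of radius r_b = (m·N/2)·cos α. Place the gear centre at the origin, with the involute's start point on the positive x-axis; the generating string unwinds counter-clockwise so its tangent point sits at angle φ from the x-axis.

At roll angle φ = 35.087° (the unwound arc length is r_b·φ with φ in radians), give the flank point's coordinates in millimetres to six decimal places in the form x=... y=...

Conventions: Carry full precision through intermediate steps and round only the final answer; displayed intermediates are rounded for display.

x=105.979562 y=6.675798

class = single-mesh tooth geometry [base-circle involute, m = 2.448, 77T]
pitch radius r_p = m·N/2 = 2.448·77/2 = 94.248000
base radius r_b = r_p·cos α = 94.248000·cos 16.085° = 90.558353
roll angle φ = 35.087° = 0.61238367 rad
x = r_b·(cos φ + φ·sin φ) = 105.979562
y = r_b·(sin φ − φ·cos φ) = 6.675798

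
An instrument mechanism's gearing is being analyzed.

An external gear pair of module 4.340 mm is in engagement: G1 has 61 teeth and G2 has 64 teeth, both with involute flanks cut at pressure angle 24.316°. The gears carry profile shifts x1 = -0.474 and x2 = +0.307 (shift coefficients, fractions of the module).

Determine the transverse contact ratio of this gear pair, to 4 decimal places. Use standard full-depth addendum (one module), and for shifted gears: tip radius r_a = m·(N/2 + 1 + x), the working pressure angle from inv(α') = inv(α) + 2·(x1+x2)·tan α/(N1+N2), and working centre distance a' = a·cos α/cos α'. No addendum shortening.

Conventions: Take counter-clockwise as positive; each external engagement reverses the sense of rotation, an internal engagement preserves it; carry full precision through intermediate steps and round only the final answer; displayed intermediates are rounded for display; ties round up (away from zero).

1.5913

class = single-mesh tooth geometry [involute pair 61T × 64T, m = 4.340]
base radii: r_b1 = 120.627236, r_b2 = 126.559723
tip radii: r_a1 = 134.652840, r_a2 = 144.552380
inv(α') = inv(24.316°) + 2·(-0.474+0.307)·tan α/(61+64) = 0.02625193  ⇒  α' = 23.97171°
a' = a·cos α / cos α' = 271.2500·cos 24.316°/cos 23.97171° = 270.520379
action lengths: √(r_a1²−r_b1²) = 59.836923, √(r_a2²−r_b2²) = 69.842875
base pitch p_b = π·m·cos α = 12.424972
CR = (59.836923 + 69.842875 − 270.520379·sin 23.97171°)/12.424972 = 1.591253
contact ratio ≈ 1.5913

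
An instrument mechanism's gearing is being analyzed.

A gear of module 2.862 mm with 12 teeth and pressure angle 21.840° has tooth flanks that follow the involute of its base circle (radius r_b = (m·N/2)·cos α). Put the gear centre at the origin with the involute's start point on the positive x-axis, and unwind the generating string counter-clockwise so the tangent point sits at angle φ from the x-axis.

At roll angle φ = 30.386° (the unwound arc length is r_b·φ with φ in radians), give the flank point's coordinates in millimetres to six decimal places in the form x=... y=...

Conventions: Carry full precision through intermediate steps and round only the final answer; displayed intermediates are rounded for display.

x=18.025877 y=0.770446

single-mesh involute tooth geometry (12T wheel at module 2.862)
pitch radius r_p = m·N/2 = 2.862·12/2 = 17.172000
base radius r_b = r_p·cos α = 17.172000·cos 21.840° = 15.939503
roll angle φ = 30.386° = 0.53033575 rad
x = r_b·(cos φ + φ·sin φ) = 18.025877
y = r_b·(sin φ − φ·cos φ) = 0.770446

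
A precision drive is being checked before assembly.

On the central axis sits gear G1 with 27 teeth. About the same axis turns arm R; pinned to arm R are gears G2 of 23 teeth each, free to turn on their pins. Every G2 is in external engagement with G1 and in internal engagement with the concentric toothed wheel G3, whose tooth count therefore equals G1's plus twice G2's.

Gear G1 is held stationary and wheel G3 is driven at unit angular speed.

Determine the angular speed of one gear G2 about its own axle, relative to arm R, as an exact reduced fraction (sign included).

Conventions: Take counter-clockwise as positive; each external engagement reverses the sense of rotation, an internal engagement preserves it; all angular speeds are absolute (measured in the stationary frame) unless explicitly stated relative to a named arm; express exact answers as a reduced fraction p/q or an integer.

recognized (axles ride arm R): planetary set, 27/23/73 teeth
ring teeth: 27 + 2·23 = 73
27(ω_sun−ω_arm) = −73(ω_ring−ω_arm),  ω_sun = 0, ω_ring = 1
27(0−ω_arm) = −73(1−ω_arm)  ⇒  100·ω_arm = 73  ⇒  ω_arm = 73/100
sun–planet mesh: 27·(0−73/100) = −23·(ω_p−ω_arm)  ⇒  ω_p−ω_arm = 1971/2300
exact speed ratio = 1971/2300

1971/2300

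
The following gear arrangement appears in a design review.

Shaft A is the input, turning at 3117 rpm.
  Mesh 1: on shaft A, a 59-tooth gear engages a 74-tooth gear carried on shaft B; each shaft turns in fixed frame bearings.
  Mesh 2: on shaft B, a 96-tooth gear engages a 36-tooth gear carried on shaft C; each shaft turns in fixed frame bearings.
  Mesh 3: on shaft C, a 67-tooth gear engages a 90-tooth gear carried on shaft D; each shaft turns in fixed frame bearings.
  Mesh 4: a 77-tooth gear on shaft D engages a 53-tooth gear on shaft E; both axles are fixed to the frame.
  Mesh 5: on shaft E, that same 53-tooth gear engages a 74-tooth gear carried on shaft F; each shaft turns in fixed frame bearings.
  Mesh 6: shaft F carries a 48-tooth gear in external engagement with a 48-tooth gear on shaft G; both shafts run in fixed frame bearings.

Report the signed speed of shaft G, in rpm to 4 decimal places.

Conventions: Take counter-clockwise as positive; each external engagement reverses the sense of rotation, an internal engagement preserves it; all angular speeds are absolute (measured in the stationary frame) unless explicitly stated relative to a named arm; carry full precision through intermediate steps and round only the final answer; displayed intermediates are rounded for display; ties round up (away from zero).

+5133.5421 rpm

6-mesh fixed-axis compound train (all bearings frame-fixed)
mesh 1 [59T→74T]: ω = 3117.0000×59/74 = 2485.1757 rpm, sense flips to −
mesh 2 [96T→36T]: ω = 2485.1757×96/36 = 6627.1351 rpm, sense flips to +
mesh 3 [67T→90T]: ω = 6627.1351×67/90 = 4933.5339 rpm, sense flips to −
mesh 4 [77T→53T]: ω = 4933.5339×77/53 = 7167.5870 rpm, sense flips to +
mesh 5 [53T→74T]: ω = 7167.5870×53/74 = 5133.5421 rpm, sense flips to −
mesh 6 [48T→48T]: ω = 5133.5421×48/48 = 5133.5421 rpm, sense flips to +
signed output speed = +5133.5421 rpm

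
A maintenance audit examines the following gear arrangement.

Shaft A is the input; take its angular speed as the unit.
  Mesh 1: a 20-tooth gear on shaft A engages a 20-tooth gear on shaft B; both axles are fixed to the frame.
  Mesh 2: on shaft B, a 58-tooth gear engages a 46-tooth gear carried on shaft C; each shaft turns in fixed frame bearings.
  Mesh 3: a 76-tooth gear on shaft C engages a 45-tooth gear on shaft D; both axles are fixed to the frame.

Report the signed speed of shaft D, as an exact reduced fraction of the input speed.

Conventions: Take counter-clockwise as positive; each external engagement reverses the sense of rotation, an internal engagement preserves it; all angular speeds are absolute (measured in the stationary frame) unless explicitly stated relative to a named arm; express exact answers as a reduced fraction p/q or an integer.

-2204/1035

3-mesh fixed-axis compound train (all bearings frame-fixed)
mesh 1 [20T→20T]: |ω|/ω_in = 1×20/20 = 1, sense flips to −
mesh 2 [58T→46T]: |ω|/ω_in = 1×58/46 = 29/23, sense flips to +
mesh 3 [76T→45T]: |ω|/ω_in = (29/23)×76/45 = 2204/1035, sense flips to −
signed output speed (× input speed) = -2204/1035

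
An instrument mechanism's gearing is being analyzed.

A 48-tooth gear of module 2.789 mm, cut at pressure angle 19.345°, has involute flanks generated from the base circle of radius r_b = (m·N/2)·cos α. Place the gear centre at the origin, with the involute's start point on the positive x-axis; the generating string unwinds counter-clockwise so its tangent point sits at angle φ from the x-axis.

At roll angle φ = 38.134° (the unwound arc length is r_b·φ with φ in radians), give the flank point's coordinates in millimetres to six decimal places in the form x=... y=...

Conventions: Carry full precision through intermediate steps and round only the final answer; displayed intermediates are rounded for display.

class = single-mesh tooth geometry [base-circle involute, m = 2.789, 48T]
pitch radius r_p = m·N/2 = 2.789·48/2 = 66.936000
base radius r_b = r_p·cos α = 66.936000·cos 19.345° = 63.156865
roll angle φ = 38.134° = 0.66556386 rad
x = r_b·(cos φ + φ·sin φ) = 75.633898
y = r_b·(sin φ − φ·cos φ) = 5.936179

x=75.633898 y=5.936179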